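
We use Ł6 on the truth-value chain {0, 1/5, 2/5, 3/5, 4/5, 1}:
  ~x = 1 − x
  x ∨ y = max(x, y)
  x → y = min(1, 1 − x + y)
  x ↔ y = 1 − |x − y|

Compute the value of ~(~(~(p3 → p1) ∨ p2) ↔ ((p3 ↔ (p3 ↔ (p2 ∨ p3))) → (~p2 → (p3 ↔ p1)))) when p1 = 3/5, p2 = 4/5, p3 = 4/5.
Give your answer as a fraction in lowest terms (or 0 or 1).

4/5

p3 → p1 = 4/5 → 3/5 = 4/5
~(p3 → p1) = ~4/5 = 1/5
~(p3 → p1) ∨ p2 = 1/5 ∨ 4/5 = 4/5
~(~(p3 → p1) ∨ p2) = ~4/5 = 1/5
p2 ∨ p3 = 4/5 ∨ 4/5 = 4/5
p3 ↔ (p2 ∨ p3) = 4/5 ↔ 4/5 = 1
p3 ↔ (p3 ↔ (p2 ∨ p3)) = 4/5 ↔ 1 = 4/5
~p2 = ~4/5 = 1/5
p3 ↔ p1 = 4/5 ↔ 3/5 = 4/5
~p2 → (p3 ↔ p1) = 1/5 → 4/5 = 1
(p3 ↔ (p3 ↔ (p2 ∨ p3))) → (~p2 → (p3 ↔ p1)) = 4/5 → 1 = 1
~(~(p3 → p1) ∨ p2) ↔ ((p3 ↔ (p3 ↔ (p2 ∨ p3))) → (~p2 → (p3 ↔ p1))) = 1/5 ↔ 1 = 1/5
~(~(~(p3 → p1) ∨ p2) ↔ ((p3 ↔ (p3 ↔ (p2 ∨ p3))) → (~p2 → (p3 ↔ p1)))) = ~1/5 = 4/5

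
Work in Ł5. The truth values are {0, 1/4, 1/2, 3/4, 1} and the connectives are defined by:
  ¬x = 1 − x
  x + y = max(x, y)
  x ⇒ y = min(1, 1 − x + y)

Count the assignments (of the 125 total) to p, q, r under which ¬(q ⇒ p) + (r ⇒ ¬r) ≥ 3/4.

81

value 1: 77 assignments (counts)
value 3/4: 4 assignments (counts)
value 1/2: 25 assignments
value 1/4: 4 assignments
value 0: 15 assignments
So 81 of the 125 assignments meet the threshold.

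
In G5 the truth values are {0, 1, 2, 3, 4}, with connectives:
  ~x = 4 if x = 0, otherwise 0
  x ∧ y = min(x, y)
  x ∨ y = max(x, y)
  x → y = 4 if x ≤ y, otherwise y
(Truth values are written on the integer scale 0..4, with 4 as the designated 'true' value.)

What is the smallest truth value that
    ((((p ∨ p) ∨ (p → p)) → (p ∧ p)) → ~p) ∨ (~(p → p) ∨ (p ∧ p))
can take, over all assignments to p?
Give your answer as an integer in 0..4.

Take p = 1:
p ∨ p = 1 ∨ 1 = 1
p → p = 1 → 1 = 4
(p ∨ p) ∨ (p → p) = 1 ∨ 4 = 4
p ∧ p = 1 ∧ 1 = 1
((p ∨ p) ∨ (p → p)) → (p ∧ p) = 4 → 1 = 1
~p = ~1 = 0
(((p ∨ p) ∨ (p → p)) → (p ∧ p)) → ~p = 1 → 0 = 0
p → p = 1 → 1 = 4
~(p → p) = ~4 = 0
p ∧ p = 1 ∧ 1 = 1
~(p → p) ∨ (p ∧ p) = 0 ∨ 1 = 1
((((p ∨ p) ∨ (p → p)) → (p ∧ p)) → ~p) ∨ (~(p → p) ∨ (p ∧ p)) = 0 ∨ 1 = 1
No assignment yields a value below 1, so this is the minimum.

1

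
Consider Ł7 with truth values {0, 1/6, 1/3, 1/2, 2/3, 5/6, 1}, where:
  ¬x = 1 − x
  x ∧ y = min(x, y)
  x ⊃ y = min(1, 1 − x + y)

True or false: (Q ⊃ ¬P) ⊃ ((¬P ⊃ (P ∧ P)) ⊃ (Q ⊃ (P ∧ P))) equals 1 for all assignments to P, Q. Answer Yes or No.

Yes

At P = 1, Q = 1/2, for instance:
¬P = ¬1 = 0
Q ⊃ ¬P = 1/2 ⊃ 0 = 1/2
P ∧ P = 1 ∧ 1 = 1
¬P ⊃ (P ∧ P) = 0 ⊃ 1 = 1
Q ⊃ (P ∧ P) = 1/2 ⊃ 1 = 1
(¬P ⊃ (P ∧ P)) ⊃ (Q ⊃ (P ∧ P)) = 1 ⊃ 1 = 1
(Q ⊃ ¬P) ⊃ ((¬P ⊃ (P ∧ P)) ⊃ (Q ⊃ (P ∧ P))) = 1/2 ⊃ 1 = 1
and checking the remaining 48 assignments likewise gives ≥ 1 in every case.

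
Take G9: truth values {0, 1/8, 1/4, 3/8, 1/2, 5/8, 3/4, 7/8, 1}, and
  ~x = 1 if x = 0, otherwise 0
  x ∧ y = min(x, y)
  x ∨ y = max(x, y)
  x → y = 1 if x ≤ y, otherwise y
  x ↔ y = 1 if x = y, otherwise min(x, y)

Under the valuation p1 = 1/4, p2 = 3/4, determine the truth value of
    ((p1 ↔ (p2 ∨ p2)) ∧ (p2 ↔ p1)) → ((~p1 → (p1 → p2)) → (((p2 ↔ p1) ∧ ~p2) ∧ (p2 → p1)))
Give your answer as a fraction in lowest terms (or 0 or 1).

p2 ∨ p2 = 3/4 ∨ 3/4 = 3/4
p1 ↔ (p2 ∨ p2) = 1/4 ↔ 3/4 = 1/4
p2 ↔ p1 = 3/4 ↔ 1/4 = 1/4
(p1 ↔ (p2 ∨ p2)) ∧ (p2 ↔ p1) = 1/4 ∧ 1/4 = 1/4
~p1 = ~1/4 = 0
p1 → p2 = 1/4 → 3/4 = 1
~p1 → (p1 → p2) = 0 → 1 = 1
p2 ↔ p1 = 3/4 ↔ 1/4 = 1/4
~p2 = ~3/4 = 0
(p2 ↔ p1) ∧ ~p2 = 1/4 ∧ 0 = 0
p2 → p1 = 3/4 → 1/4 = 1/4
((p2 ↔ p1) ∧ ~p2) ∧ (p2 → p1) = 0 ∧ 1/4 = 0
(~p1 → (p1 → p2)) → (((p2 ↔ p1) ∧ ~p2) ∧ (p2 → p1)) = 1 → 0 = 0
((p1 ↔ (p2 ∨ p2)) ∧ (p2 ↔ p1)) → ((~p1 → (p1 → p2)) → (((p2 ↔ p1) ∧ ~p2) ∧ (p2 → p1))) = 1/4 → 0 = 0

0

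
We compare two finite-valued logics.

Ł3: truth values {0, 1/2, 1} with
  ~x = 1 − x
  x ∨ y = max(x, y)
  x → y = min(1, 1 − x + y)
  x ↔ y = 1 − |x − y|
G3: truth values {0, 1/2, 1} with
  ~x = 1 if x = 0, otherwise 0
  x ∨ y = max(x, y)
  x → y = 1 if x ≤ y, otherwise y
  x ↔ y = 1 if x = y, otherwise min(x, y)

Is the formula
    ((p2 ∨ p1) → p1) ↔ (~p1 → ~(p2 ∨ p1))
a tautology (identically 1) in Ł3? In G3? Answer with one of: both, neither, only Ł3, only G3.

In Ł3: every assignment gives 1 — tautology.
In G3: at p1 = 1/2, p2 = 1 the value is 1/2 — not a tautology.

only Ł3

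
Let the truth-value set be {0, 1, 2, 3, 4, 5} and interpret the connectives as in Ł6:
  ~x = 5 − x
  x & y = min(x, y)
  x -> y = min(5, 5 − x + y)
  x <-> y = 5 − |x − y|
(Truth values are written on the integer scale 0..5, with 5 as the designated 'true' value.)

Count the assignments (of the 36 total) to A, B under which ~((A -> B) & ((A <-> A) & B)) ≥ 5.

6

value 5: 6 assignments (counts)
value 4: 6 assignments
value 3: 6 assignments
value 2: 6 assignments
value 1: 6 assignments
value 0: 6 assignments
So 6 of the 36 assignments meet the threshold.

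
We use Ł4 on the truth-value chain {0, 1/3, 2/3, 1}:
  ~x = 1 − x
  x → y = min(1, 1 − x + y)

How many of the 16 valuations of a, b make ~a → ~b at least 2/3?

a = 0, b = 0 ↦ 1  ≥
a = 0, b = 1/3 ↦ 2/3  ≥
a = 0, b = 2/3 ↦ 1/3  <
a = 0, b = 1 ↦ 0  <
a = 1/3, b = 0 ↦ 1  ≥
a = 1/3, b = 1/3 ↦ 1  ≥
a = 1/3, b = 2/3 ↦ 2/3  ≥
a = 1/3, b = 1 ↦ 1/3  <
a = 2/3, b = 0 ↦ 1  ≥
a = 2/3, b = 1/3 ↦ 1  ≥
a = 2/3, b = 2/3 ↦ 1  ≥
a = 2/3, b = 1 ↦ 2/3  ≥
a = 1, b = 0 ↦ 1  ≥
a = 1, b = 1/3 ↦ 1  ≥
a = 1, b = 2/3 ↦ 1  ≥
a = 1, b = 1 ↦ 1  ≥
So 13 of the 16 assignments meet the threshold.

13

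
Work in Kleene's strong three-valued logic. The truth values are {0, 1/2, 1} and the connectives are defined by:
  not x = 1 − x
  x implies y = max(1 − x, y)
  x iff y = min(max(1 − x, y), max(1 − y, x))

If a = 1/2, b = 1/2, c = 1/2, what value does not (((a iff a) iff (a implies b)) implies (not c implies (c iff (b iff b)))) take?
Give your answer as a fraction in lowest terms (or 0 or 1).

a iff a = 1/2 iff 1/2 = 1/2
a implies b = 1/2 implies 1/2 = 1/2
(a iff a) iff (a implies b) = 1/2 iff 1/2 = 1/2
not c = not 1/2 = 1/2
b iff b = 1/2 iff 1/2 = 1/2
c iff (b iff b) = 1/2 iff 1/2 = 1/2
not c implies (c iff (b iff b)) = 1/2 implies 1/2 = 1/2
((a iff a) iff (a implies b)) implies (not c implies (c iff (b iff b))) = 1/2 implies 1/2 = 1/2
not (((a iff a) iff (a implies b)) implies (not c implies (c iff (b iff b)))) = not 1/2 = 1/2

1/2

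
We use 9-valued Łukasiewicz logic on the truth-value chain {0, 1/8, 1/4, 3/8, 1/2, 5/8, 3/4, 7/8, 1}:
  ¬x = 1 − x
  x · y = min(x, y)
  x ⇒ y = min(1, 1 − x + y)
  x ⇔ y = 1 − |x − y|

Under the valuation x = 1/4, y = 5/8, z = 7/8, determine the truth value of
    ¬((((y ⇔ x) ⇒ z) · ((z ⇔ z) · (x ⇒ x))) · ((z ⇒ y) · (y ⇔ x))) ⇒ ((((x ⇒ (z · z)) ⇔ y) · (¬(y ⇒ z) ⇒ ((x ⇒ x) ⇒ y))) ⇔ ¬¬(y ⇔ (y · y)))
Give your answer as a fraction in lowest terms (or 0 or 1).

y ⇔ x = 5/8 ⇔ 1/4 = 5/8
(y ⇔ x) ⇒ z = 5/8 ⇒ 7/8 = 1
z ⇔ z = 7/8 ⇔ 7/8 = 1
x ⇒ x = 1/4 ⇒ 1/4 = 1
(z ⇔ z) · (x ⇒ x) = 1 · 1 = 1
((y ⇔ x) ⇒ z) · ((z ⇔ z) · (x ⇒ x)) = 1 · 1 = 1
z ⇒ y = 7/8 ⇒ 5/8 = 3/4
y ⇔ x = 5/8 ⇔ 1/4 = 5/8
(z ⇒ y) · (y ⇔ x) = 3/4 · 5/8 = 5/8
(((y ⇔ x) ⇒ z) · ((z ⇔ z) · (x ⇒ x))) · ((z ⇒ y) · (y ⇔ x)) = 1 · 5/8 = 5/8
¬((((y ⇔ x) ⇒ z) · ((z ⇔ z) · (x ⇒ x))) · ((z ⇒ y) · (y ⇔ x))) = ¬5/8 = 3/8
z · z = 7/8 · 7/8 = 7/8
x ⇒ (z · z) = 1/4 ⇒ 7/8 = 1
(x ⇒ (z · z)) ⇔ y = 1 ⇔ 5/8 = 5/8
y ⇒ z = 5/8 ⇒ 7/8 = 1
¬(y ⇒ z) = ¬1 = 0
x ⇒ x = 1/4 ⇒ 1/4 = 1
(x ⇒ x) ⇒ y = 1 ⇒ 5/8 = 5/8
¬(y ⇒ z) ⇒ ((x ⇒ x) ⇒ y) = 0 ⇒ 5/8 = 1
((x ⇒ (z · z)) ⇔ y) · (¬(y ⇒ z) ⇒ ((x ⇒ x) ⇒ y)) = 5/8 · 1 = 5/8
y · y = 5/8 · 5/8 = 5/8
y ⇔ (y · y) = 5/8 ⇔ 5/8 = 1
¬(y ⇔ (y · y)) = ¬1 = 0
¬¬(y ⇔ (y · y)) = ¬0 = 1
(((x ⇒ (z · z)) ⇔ y) · (¬(y ⇒ z) ⇒ ((x ⇒ x) ⇒ y))) ⇔ ¬¬(y ⇔ (y · y)) = 5/8 ⇔ 1 = 5/8
¬((((y ⇔ x) ⇒ z) · ((z ⇔ z) · (x ⇒ x))) · ((z ⇒ y) · (y ⇔ x))) ⇒ ((((x ⇒ (z · z)) ⇔ y) · (¬(y ⇒ z) ⇒ ((x ⇒ x) ⇒ y))) ⇔ ¬¬(y ⇔ (y · y))) = 3/8 ⇒ 5/8 = 1

1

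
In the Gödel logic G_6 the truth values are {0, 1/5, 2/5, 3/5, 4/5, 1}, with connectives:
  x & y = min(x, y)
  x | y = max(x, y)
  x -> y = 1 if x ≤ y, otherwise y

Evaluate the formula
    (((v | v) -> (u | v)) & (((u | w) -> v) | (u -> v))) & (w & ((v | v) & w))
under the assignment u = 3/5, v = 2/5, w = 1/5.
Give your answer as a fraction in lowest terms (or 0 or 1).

1/5

v | v = 2/5 | 2/5 = 2/5
u | v = 3/5 | 2/5 = 3/5
(v | v) -> (u | v) = 2/5 -> 3/5 = 1
u | w = 3/5 | 1/5 = 3/5
(u | w) -> v = 3/5 -> 2/5 = 2/5
u -> v = 3/5 -> 2/5 = 2/5
((u | w) -> v) | (u -> v) = 2/5 | 2/5 = 2/5
((v | v) -> (u | v)) & (((u | w) -> v) | (u -> v)) = 1 & 2/5 = 2/5
v | v = 2/5 | 2/5 = 2/5
(v | v) & w = 2/5 & 1/5 = 1/5
w & ((v | v) & w) = 1/5 & 1/5 = 1/5
(((v | v) -> (u | v)) & (((u | w) -> v) | (u -> v))) & (w & ((v | v) & w)) = 2/5 & 1/5 = 1/5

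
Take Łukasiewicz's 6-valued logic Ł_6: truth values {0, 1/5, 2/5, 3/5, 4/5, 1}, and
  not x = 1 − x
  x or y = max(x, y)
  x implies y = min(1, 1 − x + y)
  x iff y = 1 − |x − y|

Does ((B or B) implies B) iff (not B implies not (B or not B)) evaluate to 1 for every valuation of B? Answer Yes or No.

Counterexample: take B = 0.
B or B = 0 or 0 = 0
(B or B) implies B = 0 implies 0 = 1
not B = not 0 = 1
not B = not 0 = 1
B or not B = 0 or 1 = 1
not (B or not B) = not 1 = 0
not B implies not (B or not B) = 1 implies 0 = 0
((B or B) implies B) iff (not B implies not (B or not B)) = 1 iff 0 = 0
This gives 0 ≠ 1.

No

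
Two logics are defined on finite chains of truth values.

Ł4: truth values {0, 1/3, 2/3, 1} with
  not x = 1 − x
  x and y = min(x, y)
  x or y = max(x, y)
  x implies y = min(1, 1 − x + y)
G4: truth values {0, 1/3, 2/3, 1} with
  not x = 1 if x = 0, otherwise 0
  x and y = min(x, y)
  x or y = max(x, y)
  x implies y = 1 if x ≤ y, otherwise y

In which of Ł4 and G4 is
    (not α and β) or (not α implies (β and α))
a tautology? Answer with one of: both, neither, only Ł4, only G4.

In Ł4: at α = 0, β = 0 the value is 0 — not a tautology.
In G4: at α = 0, β = 0 the value is 0 — not a tautology.

neither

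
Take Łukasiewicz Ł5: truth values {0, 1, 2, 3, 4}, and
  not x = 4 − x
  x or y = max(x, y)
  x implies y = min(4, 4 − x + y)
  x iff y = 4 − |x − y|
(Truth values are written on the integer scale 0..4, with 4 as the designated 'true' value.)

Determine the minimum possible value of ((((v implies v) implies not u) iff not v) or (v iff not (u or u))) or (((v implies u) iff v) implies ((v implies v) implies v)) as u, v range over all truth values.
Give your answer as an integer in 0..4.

Take u = 0, v = 2:
v implies v = 2 implies 2 = 4
not u = not 0 = 4
(v implies v) implies not u = 4 implies 4 = 4
not v = not 2 = 2
((v implies v) implies not u) iff not v = 4 iff 2 = 2
u or u = 0 or 0 = 0
not (u or u) = not 0 = 4
v iff not (u or u) = 2 iff 4 = 2
(((v implies v) implies not u) iff not v) or (v iff not (u or u)) = 2 or 2 = 2
v implies u = 2 implies 0 = 2
(v implies u) iff v = 2 iff 2 = 4
v implies v = 2 implies 2 = 4
(v implies v) implies v = 4 implies 2 = 2
((v implies u) iff v) implies ((v implies v) implies v) = 4 implies 2 = 2
((((v implies v) implies not u) iff not v) or (v iff not (u or u))) or (((v implies u) iff v) implies ((v implies v) implies v)) = 2 or 2 = 2
No assignment yields a value below 2, so this is the minimum.

2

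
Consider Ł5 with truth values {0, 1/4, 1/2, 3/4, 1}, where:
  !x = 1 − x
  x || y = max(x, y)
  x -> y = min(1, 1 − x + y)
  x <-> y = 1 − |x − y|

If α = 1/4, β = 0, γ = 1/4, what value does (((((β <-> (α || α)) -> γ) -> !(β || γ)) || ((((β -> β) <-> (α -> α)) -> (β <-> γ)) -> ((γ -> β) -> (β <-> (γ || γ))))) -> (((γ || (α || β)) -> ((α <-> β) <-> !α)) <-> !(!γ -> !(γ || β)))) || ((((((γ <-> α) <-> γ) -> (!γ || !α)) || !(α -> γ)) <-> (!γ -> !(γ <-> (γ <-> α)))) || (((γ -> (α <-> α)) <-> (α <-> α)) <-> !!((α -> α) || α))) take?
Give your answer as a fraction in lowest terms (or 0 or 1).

α || α = 1/4 || 1/4 = 1/4
β <-> (α || α) = 0 <-> 1/4 = 3/4
(β <-> (α || α)) -> γ = 3/4 -> 1/4 = 1/2
β || γ = 0 || 1/4 = 1/4
!(β || γ) = !1/4 = 3/4
((β <-> (α || α)) -> γ) -> !(β || γ) = 1/2 -> 3/4 = 1
β -> β = 0 -> 0 = 1
α -> α = 1/4 -> 1/4 = 1
(β -> β) <-> (α -> α) = 1 <-> 1 = 1
β <-> γ = 0 <-> 1/4 = 3/4
((β -> β) <-> (α -> α)) -> (β <-> γ) = 1 -> 3/4 = 3/4
γ -> β = 1/4 -> 0 = 3/4
γ || γ = 1/4 || 1/4 = 1/4
β <-> (γ || γ) = 0 <-> 1/4 = 3/4
(γ -> β) -> (β <-> (γ || γ)) = 3/4 -> 3/4 = 1
(((β -> β) <-> (α -> α)) -> (β <-> γ)) -> ((γ -> β) -> (β <-> (γ || γ))) = 3/4 -> 1 = 1
(((β <-> (α || α)) -> γ) -> !(β || γ)) || ((((β -> β) <-> (α -> α)) -> (β <-> γ)) -> ((γ -> β) -> (β <-> (γ || γ)))) = 1 || 1 = 1
α || β = 1/4 || 0 = 1/4
γ || (α || β) = 1/4 || 1/4 = 1/4
α <-> β = 1/4 <-> 0 = 3/4
!α = !1/4 = 3/4
(α <-> β) <-> !α = 3/4 <-> 3/4 = 1
(γ || (α || β)) -> ((α <-> β) <-> !α) = 1/4 -> 1 = 1
!γ = !1/4 = 3/4
γ || β = 1/4 || 0 = 1/4
!(γ || β) = !1/4 = 3/4
!γ -> !(γ || β) = 3/4 -> 3/4 = 1
!(!γ -> !(γ || β)) = !1 = 0
((γ || (α || β)) -> ((α <-> β) <-> !α)) <-> !(!γ -> !(γ || β)) = 1 <-> 0 = 0
((((β <-> (α || α)) -> γ) -> !(β || γ)) || ((((β -> β) <-> (α -> α)) -> (β <-> γ)) -> ((γ -> β) -> (β <-> (γ || γ))))) -> (((γ || (α || β)) -> ((α <-> β) <-> !α)) <-> !(!γ -> !(γ || β))) = 1 -> 0 = 0
γ <-> α = 1/4 <-> 1/4 = 1
(γ <-> α) <-> γ = 1 <-> 1/4 = 1/4
!γ = !1/4 = 3/4
!α = !1/4 = 3/4
!γ || !α = 3/4 || 3/4 = 3/4
((γ <-> α) <-> γ) -> (!γ || !α) = 1/4 -> 3/4 = 1
α -> γ = 1/4 -> 1/4 = 1
!(α -> γ) = !1 = 0
(((γ <-> α) <-> γ) -> (!γ || !α)) || !(α -> γ) = 1 || 0 = 1
!γ = !1/4 = 3/4
γ <-> α = 1/4 <-> 1/4 = 1
γ <-> (γ <-> α) = 1/4 <-> 1 = 1/4
!(γ <-> (γ <-> α)) = !1/4 = 3/4
!γ -> !(γ <-> (γ <-> α)) = 3/4 -> 3/4 = 1
((((γ <-> α) <-> γ) -> (!γ || !α)) || !(α -> γ)) <-> (!γ -> !(γ <-> (γ <-> α))) = 1 <-> 1 = 1
α <-> α = 1/4 <-> 1/4 = 1
γ -> (α <-> α) = 1/4 -> 1 = 1
α <-> α = 1/4 <-> 1/4 = 1
(γ -> (α <-> α)) <-> (α <-> α) = 1 <-> 1 = 1
α -> α = 1/4 -> 1/4 = 1
(α -> α) || α = 1 || 1/4 = 1
!((α -> α) || α) = !1 = 0
!!((α -> α) || α) = !0 = 1
((γ -> (α <-> α)) <-> (α <-> α)) <-> !!((α -> α) || α) = 1 <-> 1 = 1
(((((γ <-> α) <-> γ) -> (!γ || !α)) || !(α -> γ)) <-> (!γ -> !(γ <-> (γ <-> α)))) || (((γ -> (α <-> α)) <-> (α <-> α)) <-> !!((α -> α) || α)) = 1 || 1 = 1
(((((β <-> (α || α)) -> γ) -> !(β || γ)) || ((((β -> β) <-> (α -> α)) -> (β <-> γ)) -> ((γ -> β) -> (β <-> (γ || γ))))) -> (((γ || (α || β)) -> ((α <-> β) <-> !α)) <-> !(!γ -> !(γ || β)))) || ((((((γ <-> α) <-> γ) -> (!γ || !α)) || !(α -> γ)) <-> (!γ -> !(γ <-> (γ <-> α)))) || (((γ -> (α <-> α)) <-> (α <-> α)) <-> !!((α -> α) || α))) = 0 || 1 = 1

1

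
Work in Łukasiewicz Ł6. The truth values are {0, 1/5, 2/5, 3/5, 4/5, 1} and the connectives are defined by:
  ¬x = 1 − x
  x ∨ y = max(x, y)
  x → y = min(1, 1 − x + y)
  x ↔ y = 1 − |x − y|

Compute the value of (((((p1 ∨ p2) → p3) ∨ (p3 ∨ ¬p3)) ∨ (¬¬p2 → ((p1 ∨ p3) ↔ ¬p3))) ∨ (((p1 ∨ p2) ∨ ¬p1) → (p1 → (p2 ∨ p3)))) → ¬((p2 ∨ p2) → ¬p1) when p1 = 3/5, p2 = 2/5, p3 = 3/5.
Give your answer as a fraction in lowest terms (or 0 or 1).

p1 ∨ p2 = 3/5 ∨ 2/5 = 3/5
(p1 ∨ p2) → p3 = 3/5 → 3/5 = 1
¬p3 = ¬3/5 = 2/5
p3 ∨ ¬p3 = 3/5 ∨ 2/5 = 3/5
((p1 ∨ p2) → p3) ∨ (p3 ∨ ¬p3) = 1 ∨ 3/5 = 1
¬p2 = ¬2/5 = 3/5
¬¬p2 = ¬3/5 = 2/5
p1 ∨ p3 = 3/5 ∨ 3/5 = 3/5
¬p3 = ¬3/5 = 2/5
(p1 ∨ p3) ↔ ¬p3 = 3/5 ↔ 2/5 = 4/5
¬¬p2 → ((p1 ∨ p3) ↔ ¬p3) = 2/5 → 4/5 = 1
(((p1 ∨ p2) → p3) ∨ (p3 ∨ ¬p3)) ∨ (¬¬p2 → ((p1 ∨ p3) ↔ ¬p3)) = 1 ∨ 1 = 1
p1 ∨ p2 = 3/5 ∨ 2/5 = 3/5
¬p1 = ¬3/5 = 2/5
(p1 ∨ p2) ∨ ¬p1 = 3/5 ∨ 2/5 = 3/5
p2 ∨ p3 = 2/5 ∨ 3/5 = 3/5
p1 → (p2 ∨ p3) = 3/5 → 3/5 = 1
((p1 ∨ p2) ∨ ¬p1) → (p1 → (p2 ∨ p3)) = 3/5 → 1 = 1
((((p1 ∨ p2) → p3) ∨ (p3 ∨ ¬p3)) ∨ (¬¬p2 → ((p1 ∨ p3) ↔ ¬p3))) ∨ (((p1 ∨ p2) ∨ ¬p1) → (p1 → (p2 ∨ p3))) = 1 ∨ 1 = 1
p2 ∨ p2 = 2/5 ∨ 2/5 = 2/5
¬p1 = ¬3/5 = 2/5
(p2 ∨ p2) → ¬p1 = 2/5 → 2/5 = 1
¬((p2 ∨ p2) → ¬p1) = ¬1 = 0
(((((p1 ∨ p2) → p3) ∨ (p3 ∨ ¬p3)) ∨ (¬¬p2 → ((p1 ∨ p3) ↔ ¬p3))) ∨ (((p1 ∨ p2) ∨ ¬p1) → (p1 → (p2 ∨ p3)))) → ¬((p2 ∨ p2) → ¬p1) = 1 → 0 = 0

0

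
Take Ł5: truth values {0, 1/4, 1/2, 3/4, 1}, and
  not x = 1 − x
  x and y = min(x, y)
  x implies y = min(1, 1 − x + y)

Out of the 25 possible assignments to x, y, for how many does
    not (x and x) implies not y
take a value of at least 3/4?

19

value 1: 15 assignments (counts)
value 3/4: 4 assignments (counts)
value 1/2: 3 assignments
value 1/4: 2 assignments
value 0: 1 assignment
So 19 of the 25 assignments meet the threshold.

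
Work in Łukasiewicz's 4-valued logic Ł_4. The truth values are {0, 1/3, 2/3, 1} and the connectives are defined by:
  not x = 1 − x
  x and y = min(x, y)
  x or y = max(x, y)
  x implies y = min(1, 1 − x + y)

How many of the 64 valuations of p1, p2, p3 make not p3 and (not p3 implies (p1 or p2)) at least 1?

value 1: 7 assignments (counts)
value 2/3: 20 assignments
value 1/3: 20 assignments
value 0: 17 assignments
So 7 of the 64 assignments meet the threshold.

7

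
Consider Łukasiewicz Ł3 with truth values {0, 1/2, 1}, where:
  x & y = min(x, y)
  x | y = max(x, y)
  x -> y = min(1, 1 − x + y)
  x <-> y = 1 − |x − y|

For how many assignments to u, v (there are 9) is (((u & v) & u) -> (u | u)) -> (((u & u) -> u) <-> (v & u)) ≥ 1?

u = 0, v = 0 ↦ 0  <
u = 0, v = 1/2 ↦ 0  <
u = 0, v = 1 ↦ 0  <
u = 1/2, v = 0 ↦ 0  <
u = 1/2, v = 1/2 ↦ 1/2  <
u = 1/2, v = 1 ↦ 1/2  <
u = 1, v = 0 ↦ 0  <
u = 1, v = 1/2 ↦ 1/2  <
u = 1, v = 1 ↦ 1  ≥
So 1 of the 9 assignments meets the threshold.

1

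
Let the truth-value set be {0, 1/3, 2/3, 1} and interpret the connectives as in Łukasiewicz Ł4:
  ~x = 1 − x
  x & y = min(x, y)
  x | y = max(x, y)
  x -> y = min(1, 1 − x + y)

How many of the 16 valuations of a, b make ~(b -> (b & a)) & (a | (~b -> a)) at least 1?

1

a = 0, b = 0 ↦ 0  <
a = 0, b = 1/3 ↦ 1/3  <
a = 0, b = 2/3 ↦ 2/3  <
a = 0, b = 1 ↦ 1  ≥
a = 1/3, b = 0 ↦ 0  <
a = 1/3, b = 1/3 ↦ 0  <
a = 1/3, b = 2/3 ↦ 1/3  <
a = 1/3, b = 1 ↦ 2/3  <
a = 2/3, b = 0 ↦ 0  <
a = 2/3, b = 1/3 ↦ 0  <
a = 2/3, b = 2/3 ↦ 0  <
a = 2/3, b = 1 ↦ 1/3  <
a = 1, b = 0 ↦ 0  <
a = 1, b = 1/3 ↦ 0  <
a = 1, b = 2/3 ↦ 0  <
a = 1, b = 1 ↦ 0  <
So 1 of the 16 assignments meets the threshold.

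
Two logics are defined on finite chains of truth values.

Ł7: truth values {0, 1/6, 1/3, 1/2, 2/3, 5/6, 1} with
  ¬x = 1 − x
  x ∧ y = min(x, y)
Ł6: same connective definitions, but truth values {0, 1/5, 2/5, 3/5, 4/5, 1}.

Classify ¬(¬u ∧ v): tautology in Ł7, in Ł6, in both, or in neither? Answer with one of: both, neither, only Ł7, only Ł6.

neither

In Ł7: at u = 0, v = 1/6 the value is 5/6 — not a tautology.
In Ł6: at u = 0, v = 1/5 the value is 4/5 — not a tautology.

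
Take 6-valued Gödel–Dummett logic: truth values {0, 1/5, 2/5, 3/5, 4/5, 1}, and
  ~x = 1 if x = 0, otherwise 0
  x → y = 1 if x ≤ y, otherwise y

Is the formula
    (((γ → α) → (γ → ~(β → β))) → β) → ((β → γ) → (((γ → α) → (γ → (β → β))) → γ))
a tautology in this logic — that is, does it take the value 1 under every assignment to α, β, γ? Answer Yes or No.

No

Counterexample: take α = 1/5, β = 0, γ = 1/5.
γ → α = 1/5 → 1/5 = 1
β → β = 0 → 0 = 1
~(β → β) = ~1 = 0
γ → ~(β → β) = 1/5 → 0 = 0
(γ → α) → (γ → ~(β → β)) = 1 → 0 = 0
((γ → α) → (γ → ~(β → β))) → β = 0 → 0 = 1
β → γ = 0 → 1/5 = 1
γ → α = 1/5 → 1/5 = 1
β → β = 0 → 0 = 1
γ → (β → β) = 1/5 → 1 = 1
(γ → α) → (γ → (β → β)) = 1 → 1 = 1
((γ → α) → (γ → (β → β))) → γ = 1 → 1/5 = 1/5
(β → γ) → (((γ → α) → (γ → (β → β))) → γ) = 1 → 1/5 = 1/5
(((γ → α) → (γ → ~(β → β))) → β) → ((β → γ) → (((γ → α) → (γ → (β → β))) → γ)) = 1 → 1/5 = 1/5
This gives 1/5 ≠ 1.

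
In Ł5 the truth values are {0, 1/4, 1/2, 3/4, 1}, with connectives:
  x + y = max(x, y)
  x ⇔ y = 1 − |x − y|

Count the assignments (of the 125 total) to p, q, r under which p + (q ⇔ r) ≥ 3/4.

value 1: 45 assignments (counts)
value 3/4: 44 assignments (counts)
value 1/2: 24 assignments
value 1/4: 10 assignments
value 0: 2 assignments
So 89 of the 125 assignments meet the threshold.

89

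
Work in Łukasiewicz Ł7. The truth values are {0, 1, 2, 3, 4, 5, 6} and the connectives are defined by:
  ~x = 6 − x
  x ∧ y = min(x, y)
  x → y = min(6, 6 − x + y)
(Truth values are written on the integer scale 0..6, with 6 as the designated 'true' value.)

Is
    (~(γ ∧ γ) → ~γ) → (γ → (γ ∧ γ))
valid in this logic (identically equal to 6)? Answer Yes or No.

Yes

γ = 0 ↦ 6
γ = 1 ↦ 6
γ = 2 ↦ 6
γ = 3 ↦ 6
γ = 4 ↦ 6
γ = 5 ↦ 6
γ = 6 ↦ 6
Every assignment gives a value ≥ 6.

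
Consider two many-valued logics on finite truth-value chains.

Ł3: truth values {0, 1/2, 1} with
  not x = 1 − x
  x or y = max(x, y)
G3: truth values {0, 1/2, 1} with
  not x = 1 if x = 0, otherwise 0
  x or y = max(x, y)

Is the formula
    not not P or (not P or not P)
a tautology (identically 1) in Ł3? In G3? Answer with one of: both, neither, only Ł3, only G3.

only G3

In Ł3: at P = 1/2 the value is 1/2 — not a tautology.
In G3: every assignment gives 1 — tautology.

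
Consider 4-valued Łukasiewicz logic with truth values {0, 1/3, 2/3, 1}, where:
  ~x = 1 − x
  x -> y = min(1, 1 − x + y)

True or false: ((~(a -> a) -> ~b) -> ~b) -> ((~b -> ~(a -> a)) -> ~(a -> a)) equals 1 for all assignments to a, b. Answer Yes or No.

a = 0, b = 0 ↦ 1
a = 0, b = 1/3 ↦ 1
a = 0, b = 2/3 ↦ 1
a = 0, b = 1 ↦ 1
a = 1/3, b = 0 ↦ 1
a = 1/3, b = 1/3 ↦ 1
a = 1/3, b = 2/3 ↦ 1
a = 1/3, b = 1 ↦ 1
a = 2/3, b = 0 ↦ 1
a = 2/3, b = 1/3 ↦ 1
a = 2/3, b = 2/3 ↦ 1
a = 2/3, b = 1 ↦ 1
a = 1, b = 0 ↦ 1
a = 1, b = 1/3 ↦ 1
a = 1, b = 2/3 ↦ 1
a = 1, b = 1 ↦ 1
Every assignment gives a value ≥ 1.

Yes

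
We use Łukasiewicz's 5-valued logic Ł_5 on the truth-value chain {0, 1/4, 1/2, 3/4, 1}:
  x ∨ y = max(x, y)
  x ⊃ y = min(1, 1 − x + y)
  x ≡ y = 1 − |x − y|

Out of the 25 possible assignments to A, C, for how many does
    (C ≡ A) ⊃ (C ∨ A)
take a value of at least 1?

17

value 1: 17 assignments (counts)
value 3/4: 3 assignments
value 1/2: 3 assignments
value 1/4: 1 assignment
value 0: 1 assignment
So 17 of the 25 assignments meet the threshold.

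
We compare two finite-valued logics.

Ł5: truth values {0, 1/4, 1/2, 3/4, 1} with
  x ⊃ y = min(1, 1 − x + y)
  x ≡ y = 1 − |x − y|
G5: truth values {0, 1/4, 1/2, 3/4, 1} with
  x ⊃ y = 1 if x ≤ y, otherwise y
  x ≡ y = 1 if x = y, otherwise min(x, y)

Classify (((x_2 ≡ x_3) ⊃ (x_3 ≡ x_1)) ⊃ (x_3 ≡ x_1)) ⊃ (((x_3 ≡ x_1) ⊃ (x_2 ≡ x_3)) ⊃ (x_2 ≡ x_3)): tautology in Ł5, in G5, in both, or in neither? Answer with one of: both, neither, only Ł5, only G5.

only Ł5

In Ł5: every assignment gives 1 — tautology.
In G5: at x_1 = 0, x_2 = 1/4, x_3 = 1/2 the value is 1/4 — not a tautology.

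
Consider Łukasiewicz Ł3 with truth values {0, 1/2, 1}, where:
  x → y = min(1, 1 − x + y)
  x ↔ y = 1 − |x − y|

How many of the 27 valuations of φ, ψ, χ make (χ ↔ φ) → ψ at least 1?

17

value 1: 17 assignments (counts)
value 1/2: 7 assignments
value 0: 3 assignments
So 17 of the 27 assignments meet the threshold.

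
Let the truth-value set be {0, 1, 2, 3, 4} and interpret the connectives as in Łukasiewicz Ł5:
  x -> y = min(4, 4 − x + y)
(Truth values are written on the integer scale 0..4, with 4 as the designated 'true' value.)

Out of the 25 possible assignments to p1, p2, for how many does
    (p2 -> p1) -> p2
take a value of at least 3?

value 4: 9 assignments (counts)
value 3: 3 assignments (counts)
value 2: 4 assignments
value 1: 4 assignments
value 0: 5 assignments
So 12 of the 25 assignments meet the threshold.

12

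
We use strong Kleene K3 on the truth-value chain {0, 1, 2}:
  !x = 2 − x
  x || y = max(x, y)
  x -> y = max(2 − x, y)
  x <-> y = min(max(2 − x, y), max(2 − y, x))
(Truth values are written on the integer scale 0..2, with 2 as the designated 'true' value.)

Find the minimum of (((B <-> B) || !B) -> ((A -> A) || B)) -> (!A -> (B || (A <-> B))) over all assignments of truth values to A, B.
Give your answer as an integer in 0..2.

Take A = 0, B = 1:
B <-> B = 1 <-> 1 = 1
!B = !1 = 1
(B <-> B) || !B = 1 || 1 = 1
A -> A = 0 -> 0 = 2
(A -> A) || B = 2 || 1 = 2
((B <-> B) || !B) -> ((A -> A) || B) = 1 -> 2 = 2
!A = !0 = 2
A <-> B = 0 <-> 1 = 1
B || (A <-> B) = 1 || 1 = 1
!A -> (B || (A <-> B)) = 2 -> 1 = 1
(((B <-> B) || !B) -> ((A -> A) || B)) -> (!A -> (B || (A <-> B))) = 2 -> 1 = 1
No assignment yields a value below 1, so this is the minimum.

1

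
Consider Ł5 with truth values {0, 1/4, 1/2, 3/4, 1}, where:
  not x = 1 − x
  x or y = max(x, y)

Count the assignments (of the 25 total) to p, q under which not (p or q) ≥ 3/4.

4

value 1: 1 assignment (counts)
value 3/4: 3 assignments (counts)
value 1/2: 5 assignments
value 1/4: 7 assignments
value 0: 9 assignments
So 4 of the 25 assignments meet the threshold.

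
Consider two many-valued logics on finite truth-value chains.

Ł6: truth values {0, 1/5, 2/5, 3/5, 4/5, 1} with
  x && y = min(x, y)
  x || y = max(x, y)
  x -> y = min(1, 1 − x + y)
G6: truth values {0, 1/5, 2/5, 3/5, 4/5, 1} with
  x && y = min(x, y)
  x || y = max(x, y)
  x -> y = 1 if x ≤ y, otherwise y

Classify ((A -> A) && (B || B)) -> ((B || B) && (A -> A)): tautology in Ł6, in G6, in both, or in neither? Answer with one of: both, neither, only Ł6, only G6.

both

In Ł6: every assignment gives 1 — tautology.
In G6: every assignment gives 1 — tautology.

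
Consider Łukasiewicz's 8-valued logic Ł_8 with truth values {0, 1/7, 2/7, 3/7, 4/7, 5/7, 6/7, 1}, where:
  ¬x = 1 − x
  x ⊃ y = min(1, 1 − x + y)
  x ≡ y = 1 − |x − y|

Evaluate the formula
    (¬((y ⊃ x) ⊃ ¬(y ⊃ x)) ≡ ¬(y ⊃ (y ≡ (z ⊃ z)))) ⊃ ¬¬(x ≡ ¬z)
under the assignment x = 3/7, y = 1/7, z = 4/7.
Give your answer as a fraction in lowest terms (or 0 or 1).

1

y ⊃ x = 1/7 ⊃ 3/7 = 1
y ⊃ x = 1/7 ⊃ 3/7 = 1
¬(y ⊃ x) = ¬1 = 0
(y ⊃ x) ⊃ ¬(y ⊃ x) = 1 ⊃ 0 = 0
¬((y ⊃ x) ⊃ ¬(y ⊃ x)) = ¬0 = 1
z ⊃ z = 4/7 ⊃ 4/7 = 1
y ≡ (z ⊃ z) = 1/7 ≡ 1 = 1/7
y ⊃ (y ≡ (z ⊃ z)) = 1/7 ⊃ 1/7 = 1
¬(y ⊃ (y ≡ (z ⊃ z))) = ¬1 = 0
¬((y ⊃ x) ⊃ ¬(y ⊃ x)) ≡ ¬(y ⊃ (y ≡ (z ⊃ z))) = 1 ≡ 0 = 0
¬z = ¬4/7 = 3/7
x ≡ ¬z = 3/7 ≡ 3/7 = 1
¬(x ≡ ¬z) = ¬1 = 0
¬¬(x ≡ ¬z) = ¬0 = 1
(¬((y ⊃ x) ⊃ ¬(y ⊃ x)) ≡ ¬(y ⊃ (y ≡ (z ⊃ z)))) ⊃ ¬¬(x ≡ ¬z) = 0 ⊃ 1 = 1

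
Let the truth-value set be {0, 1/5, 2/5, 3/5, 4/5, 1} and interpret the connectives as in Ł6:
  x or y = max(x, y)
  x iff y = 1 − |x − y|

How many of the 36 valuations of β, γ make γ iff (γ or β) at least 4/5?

26

value 1: 21 assignments (counts)
value 4/5: 5 assignments (counts)
value 3/5: 4 assignments
value 2/5: 3 assignments
value 1/5: 2 assignments
value 0: 1 assignment
So 26 of the 36 assignments meet the threshold.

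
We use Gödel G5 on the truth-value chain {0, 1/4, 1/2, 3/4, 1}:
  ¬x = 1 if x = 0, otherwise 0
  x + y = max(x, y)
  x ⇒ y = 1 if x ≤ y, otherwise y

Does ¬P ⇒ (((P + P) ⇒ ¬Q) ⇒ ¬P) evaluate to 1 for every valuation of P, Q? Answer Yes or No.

At P = 1/2, Q = 0, for instance:
¬P = ¬1/2 = 0
P + P = 1/2 + 1/2 = 1/2
¬Q = ¬0 = 1
(P + P) ⇒ ¬Q = 1/2 ⇒ 1 = 1
((P + P) ⇒ ¬Q) ⇒ ¬P = 1 ⇒ 0 = 0
¬P ⇒ (((P + P) ⇒ ¬Q) ⇒ ¬P) = 0 ⇒ 0 = 1
and checking the remaining 24 assignments likewise gives ≥ 1 in every case.

Yes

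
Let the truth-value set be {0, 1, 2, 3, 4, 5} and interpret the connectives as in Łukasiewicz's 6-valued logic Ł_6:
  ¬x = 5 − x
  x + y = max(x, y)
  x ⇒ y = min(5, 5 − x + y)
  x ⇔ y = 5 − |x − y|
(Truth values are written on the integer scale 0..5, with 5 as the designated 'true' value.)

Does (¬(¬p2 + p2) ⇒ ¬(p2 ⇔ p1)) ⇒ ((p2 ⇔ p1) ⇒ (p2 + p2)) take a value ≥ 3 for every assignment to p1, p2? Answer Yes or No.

Counterexample: take p1 = 0, p2 = 0.
¬p2 = ¬0 = 5
¬p2 + p2 = 5 + 0 = 5
¬(¬p2 + p2) = ¬5 = 0
p2 ⇔ p1 = 0 ⇔ 0 = 5
¬(p2 ⇔ p1) = ¬5 = 0
¬(¬p2 + p2) ⇒ ¬(p2 ⇔ p1) = 0 ⇒ 0 = 5
p2 ⇔ p1 = 0 ⇔ 0 = 5
p2 + p2 = 0 + 0 = 0
(p2 ⇔ p1) ⇒ (p2 + p2) = 5 ⇒ 0 = 0
(¬(¬p2 + p2) ⇒ ¬(p2 ⇔ p1)) ⇒ ((p2 ⇔ p1) ⇒ (p2 + p2)) = 5 ⇒ 0 = 0
This gives 0, which is below 3.

No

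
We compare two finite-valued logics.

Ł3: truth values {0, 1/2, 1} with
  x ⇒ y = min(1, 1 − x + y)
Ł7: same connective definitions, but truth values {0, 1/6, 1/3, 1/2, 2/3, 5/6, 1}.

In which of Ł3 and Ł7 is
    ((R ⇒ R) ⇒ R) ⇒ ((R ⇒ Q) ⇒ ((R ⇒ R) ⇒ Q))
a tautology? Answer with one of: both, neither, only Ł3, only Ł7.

both

In Ł3: every assignment gives 1 — tautology.
In Ł7: every assignment gives 1 — tautology.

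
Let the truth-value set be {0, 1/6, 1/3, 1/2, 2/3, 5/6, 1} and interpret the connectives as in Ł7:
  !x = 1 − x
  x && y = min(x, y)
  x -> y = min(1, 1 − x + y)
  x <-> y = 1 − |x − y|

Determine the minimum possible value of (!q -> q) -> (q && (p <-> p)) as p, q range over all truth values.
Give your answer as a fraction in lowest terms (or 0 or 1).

1/2

Take p = 0, q = 1/2:
!q = !1/2 = 1/2
!q -> q = 1/2 -> 1/2 = 1
p <-> p = 0 <-> 0 = 1
q && (p <-> p) = 1/2 && 1 = 1/2
(!q -> q) -> (q && (p <-> p)) = 1 -> 1/2 = 1/2
No assignment yields a value below 1/2, so this is the minimum.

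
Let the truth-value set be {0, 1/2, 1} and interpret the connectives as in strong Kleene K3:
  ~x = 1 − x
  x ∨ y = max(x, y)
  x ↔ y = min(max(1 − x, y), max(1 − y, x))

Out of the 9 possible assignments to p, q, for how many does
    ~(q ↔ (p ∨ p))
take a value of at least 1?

2

p = 0, q = 0 ↦ 0  <
p = 0, q = 1/2 ↦ 1/2  <
p = 0, q = 1 ↦ 1  ≥
p = 1/2, q = 0 ↦ 1/2  <
p = 1/2, q = 1/2 ↦ 1/2  <
p = 1/2, q = 1 ↦ 1/2  <
p = 1, q = 0 ↦ 1  ≥
p = 1, q = 1/2 ↦ 1/2  <
p = 1, q = 1 ↦ 0  <
So 2 of the 9 assignments meet the threshold.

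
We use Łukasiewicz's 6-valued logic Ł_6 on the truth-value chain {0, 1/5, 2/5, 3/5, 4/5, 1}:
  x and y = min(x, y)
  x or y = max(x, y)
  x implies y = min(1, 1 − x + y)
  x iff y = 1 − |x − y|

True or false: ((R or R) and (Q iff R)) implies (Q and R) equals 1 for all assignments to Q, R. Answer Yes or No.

No

Counterexample: take Q = 0, R = 1/5.
R or R = 1/5 or 1/5 = 1/5
Q iff R = 0 iff 1/5 = 4/5
(R or R) and (Q iff R) = 1/5 and 4/5 = 1/5
Q and R = 0 and 1/5 = 0
((R or R) and (Q iff R)) implies (Q and R) = 1/5 implies 0 = 4/5
This gives 4/5 ≠ 1.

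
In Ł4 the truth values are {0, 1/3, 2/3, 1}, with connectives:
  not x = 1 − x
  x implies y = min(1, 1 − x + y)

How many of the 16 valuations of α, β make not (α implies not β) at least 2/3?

3

α = 0, β = 0 ↦ 0  <
α = 0, β = 1/3 ↦ 0  <
α = 0, β = 2/3 ↦ 0  <
α = 0, β = 1 ↦ 0  <
α = 1/3, β = 0 ↦ 0  <
α = 1/3, β = 1/3 ↦ 0  <
α = 1/3, β = 2/3 ↦ 0  <
α = 1/3, β = 1 ↦ 1/3  <
α = 2/3, β = 0 ↦ 0  <
α = 2/3, β = 1/3 ↦ 0  <
α = 2/3, β = 2/3 ↦ 1/3  <
α = 2/3, β = 1 ↦ 2/3  ≥
α = 1, β = 0 ↦ 0  <
α = 1, β = 1/3 ↦ 1/3  <
α = 1, β = 2/3 ↦ 2/3  ≥
α = 1, β = 1 ↦ 1  ≥
So 3 of the 16 assignments meet the threshold.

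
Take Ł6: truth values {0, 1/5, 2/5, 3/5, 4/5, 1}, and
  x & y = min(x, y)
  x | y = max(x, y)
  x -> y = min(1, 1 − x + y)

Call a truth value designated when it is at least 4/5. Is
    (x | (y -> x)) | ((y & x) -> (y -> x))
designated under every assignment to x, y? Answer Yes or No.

At x = 2/5, y = 1/5, for instance:
y -> x = 1/5 -> 2/5 = 1
x | (y -> x) = 2/5 | 1 = 1
y & x = 1/5 & 2/5 = 1/5
y -> x = 1/5 -> 2/5 = 1
(y & x) -> (y -> x) = 1/5 -> 1 = 1
(x | (y -> x)) | ((y & x) -> (y -> x)) = 1 | 1 = 1
and checking the remaining 35 assignments likewise gives ≥ 4/5 in every case.

Yes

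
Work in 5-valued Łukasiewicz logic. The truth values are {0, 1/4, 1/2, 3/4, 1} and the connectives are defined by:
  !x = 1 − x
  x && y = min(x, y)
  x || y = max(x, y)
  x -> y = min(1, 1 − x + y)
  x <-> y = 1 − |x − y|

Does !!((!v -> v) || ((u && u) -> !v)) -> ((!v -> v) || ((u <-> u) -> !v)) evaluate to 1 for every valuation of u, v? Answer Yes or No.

No

Counterexample: take u = 0, v = 1/4.
!v = !1/4 = 3/4
!v -> v = 3/4 -> 1/4 = 1/2
u && u = 0 && 0 = 0
!v = !1/4 = 3/4
(u && u) -> !v = 0 -> 3/4 = 1
(!v -> v) || ((u && u) -> !v) = 1/2 || 1 = 1
!((!v -> v) || ((u && u) -> !v)) = !1 = 0
!!((!v -> v) || ((u && u) -> !v)) = !0 = 1
!v = !1/4 = 3/4
!v -> v = 3/4 -> 1/4 = 1/2
u <-> u = 0 <-> 0 = 1
!v = !1/4 = 3/4
(u <-> u) -> !v = 1 -> 3/4 = 3/4
(!v -> v) || ((u <-> u) -> !v) = 1/2 || 3/4 = 3/4
!!((!v -> v) || ((u && u) -> !v)) -> ((!v -> v) || ((u <-> u) -> !v)) = 1 -> 3/4 = 3/4
This gives 3/4 ≠ 1.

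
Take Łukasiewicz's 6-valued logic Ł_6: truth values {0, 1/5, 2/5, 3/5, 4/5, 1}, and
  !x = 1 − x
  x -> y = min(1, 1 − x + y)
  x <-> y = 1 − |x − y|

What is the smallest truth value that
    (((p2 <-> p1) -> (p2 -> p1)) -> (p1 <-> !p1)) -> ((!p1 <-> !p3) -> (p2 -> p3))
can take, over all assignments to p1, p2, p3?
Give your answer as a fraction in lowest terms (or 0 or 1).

3/5

Take p1 = 2/5, p2 = 1, p3 = 0:
p2 <-> p1 = 1 <-> 2/5 = 2/5
p2 -> p1 = 1 -> 2/5 = 2/5
(p2 <-> p1) -> (p2 -> p1) = 2/5 -> 2/5 = 1
!p1 = !2/5 = 3/5
p1 <-> !p1 = 2/5 <-> 3/5 = 4/5
((p2 <-> p1) -> (p2 -> p1)) -> (p1 <-> !p1) = 1 -> 4/5 = 4/5
!p1 = !2/5 = 3/5
!p3 = !0 = 1
!p1 <-> !p3 = 3/5 <-> 1 = 3/5
p2 -> p3 = 1 -> 0 = 0
(!p1 <-> !p3) -> (p2 -> p3) = 3/5 -> 0 = 2/5
(((p2 <-> p1) -> (p2 -> p1)) -> (p1 <-> !p1)) -> ((!p1 <-> !p3) -> (p2 -> p3)) = 4/5 -> 2/5 = 3/5
No assignment yields a value below 3/5, so this is the minimum.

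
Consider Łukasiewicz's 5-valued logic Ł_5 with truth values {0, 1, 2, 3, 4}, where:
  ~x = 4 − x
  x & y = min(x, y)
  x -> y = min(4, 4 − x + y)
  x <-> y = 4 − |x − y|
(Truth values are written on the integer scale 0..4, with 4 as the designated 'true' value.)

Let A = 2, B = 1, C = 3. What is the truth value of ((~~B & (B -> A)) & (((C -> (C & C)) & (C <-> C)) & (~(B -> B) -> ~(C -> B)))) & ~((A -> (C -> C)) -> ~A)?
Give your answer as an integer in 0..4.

1

~B = ~1 = 3
~~B = ~3 = 1
B -> A = 1 -> 2 = 4
~~B & (B -> A) = 1 & 4 = 1
C & C = 3 & 3 = 3
C -> (C & C) = 3 -> 3 = 4
C <-> C = 3 <-> 3 = 4
(C -> (C & C)) & (C <-> C) = 4 & 4 = 4
B -> B = 1 -> 1 = 4
~(B -> B) = ~4 = 0
C -> B = 3 -> 1 = 2
~(C -> B) = ~2 = 2
~(B -> B) -> ~(C -> B) = 0 -> 2 = 4
((C -> (C & C)) & (C <-> C)) & (~(B -> B) -> ~(C -> B)) = 4 & 4 = 4
(~~B & (B -> A)) & (((C -> (C & C)) & (C <-> C)) & (~(B -> B) -> ~(C -> B))) = 1 & 4 = 1
C -> C = 3 -> 3 = 4
A -> (C -> C) = 2 -> 4 = 4
~A = ~2 = 2
(A -> (C -> C)) -> ~A = 4 -> 2 = 2
~((A -> (C -> C)) -> ~A) = ~2 = 2
((~~B & (B -> A)) & (((C -> (C & C)) & (C <-> C)) & (~(B -> B) -> ~(C -> B)))) & ~((A -> (C -> C)) -> ~A) = 1 & 2 = 1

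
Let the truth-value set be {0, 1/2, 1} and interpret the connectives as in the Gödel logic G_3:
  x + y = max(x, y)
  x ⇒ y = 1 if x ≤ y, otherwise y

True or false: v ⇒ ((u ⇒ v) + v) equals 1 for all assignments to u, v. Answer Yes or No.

u = 0, v = 0 ↦ 1
u = 0, v = 1/2 ↦ 1
u = 0, v = 1 ↦ 1
u = 1/2, v = 0 ↦ 1
u = 1/2, v = 1/2 ↦ 1
u = 1/2, v = 1 ↦ 1
u = 1, v = 0 ↦ 1
u = 1, v = 1/2 ↦ 1
u = 1, v = 1 ↦ 1
Every assignment gives a value ≥ 1.

Yes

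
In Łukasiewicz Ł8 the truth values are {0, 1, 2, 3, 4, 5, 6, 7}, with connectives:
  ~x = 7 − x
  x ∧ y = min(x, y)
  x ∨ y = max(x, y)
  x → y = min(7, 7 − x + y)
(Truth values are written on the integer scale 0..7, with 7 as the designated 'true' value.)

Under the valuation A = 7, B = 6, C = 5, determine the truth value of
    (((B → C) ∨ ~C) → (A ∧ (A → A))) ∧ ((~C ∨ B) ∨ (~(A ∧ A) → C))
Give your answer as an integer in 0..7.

7

B → C = 6 → 5 = 6
~C = ~5 = 2
(B → C) ∨ ~C = 6 ∨ 2 = 6
A → A = 7 → 7 = 7
A ∧ (A → A) = 7 ∧ 7 = 7
((B → C) ∨ ~C) → (A ∧ (A → A)) = 6 → 7 = 7
~C = ~5 = 2
~C ∨ B = 2 ∨ 6 = 6
A ∧ A = 7 ∧ 7 = 7
~(A ∧ A) = ~7 = 0
~(A ∧ A) → C = 0 → 5 = 7
(~C ∨ B) ∨ (~(A ∧ A) → C) = 6 ∨ 7 = 7
(((B → C) ∨ ~C) → (A ∧ (A → A))) ∧ ((~C ∨ B) ∨ (~(A ∧ A) → C)) = 7 ∧ 7 = 7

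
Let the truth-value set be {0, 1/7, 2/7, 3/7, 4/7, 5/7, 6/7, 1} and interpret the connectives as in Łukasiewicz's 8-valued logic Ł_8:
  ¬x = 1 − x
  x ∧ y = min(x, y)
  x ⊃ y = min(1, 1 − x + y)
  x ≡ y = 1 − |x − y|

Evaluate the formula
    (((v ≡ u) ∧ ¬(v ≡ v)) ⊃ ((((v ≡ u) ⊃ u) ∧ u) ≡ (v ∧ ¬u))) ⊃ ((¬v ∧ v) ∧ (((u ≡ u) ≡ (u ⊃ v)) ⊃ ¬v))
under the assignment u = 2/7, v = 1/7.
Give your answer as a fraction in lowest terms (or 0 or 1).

1/7

v ≡ u = 1/7 ≡ 2/7 = 6/7
v ≡ v = 1/7 ≡ 1/7 = 1
¬(v ≡ v) = ¬1 = 0
(v ≡ u) ∧ ¬(v ≡ v) = 6/7 ∧ 0 = 0
v ≡ u = 1/7 ≡ 2/7 = 6/7
(v ≡ u) ⊃ u = 6/7 ⊃ 2/7 = 3/7
((v ≡ u) ⊃ u) ∧ u = 3/7 ∧ 2/7 = 2/7
¬u = ¬2/7 = 5/7
v ∧ ¬u = 1/7 ∧ 5/7 = 1/7
(((v ≡ u) ⊃ u) ∧ u) ≡ (v ∧ ¬u) = 2/7 ≡ 1/7 = 6/7
((v ≡ u) ∧ ¬(v ≡ v)) ⊃ ((((v ≡ u) ⊃ u) ∧ u) ≡ (v ∧ ¬u)) = 0 ⊃ 6/7 = 1
¬v = ¬1/7 = 6/7
¬v ∧ v = 6/7 ∧ 1/7 = 1/7
u ≡ u = 2/7 ≡ 2/7 = 1
u ⊃ v = 2/7 ⊃ 1/7 = 6/7
(u ≡ u) ≡ (u ⊃ v) = 1 ≡ 6/7 = 6/7
¬v = ¬1/7 = 6/7
((u ≡ u) ≡ (u ⊃ v)) ⊃ ¬v = 6/7 ⊃ 6/7 = 1
(¬v ∧ v) ∧ (((u ≡ u) ≡ (u ⊃ v)) ⊃ ¬v) = 1/7 ∧ 1 = 1/7
(((v ≡ u) ∧ ¬(v ≡ v)) ⊃ ((((v ≡ u) ⊃ u) ∧ u) ≡ (v ∧ ¬u))) ⊃ ((¬v ∧ v) ∧ (((u ≡ u) ≡ (u ⊃ v)) ⊃ ¬v)) = 1 ⊃ 1/7 = 1/7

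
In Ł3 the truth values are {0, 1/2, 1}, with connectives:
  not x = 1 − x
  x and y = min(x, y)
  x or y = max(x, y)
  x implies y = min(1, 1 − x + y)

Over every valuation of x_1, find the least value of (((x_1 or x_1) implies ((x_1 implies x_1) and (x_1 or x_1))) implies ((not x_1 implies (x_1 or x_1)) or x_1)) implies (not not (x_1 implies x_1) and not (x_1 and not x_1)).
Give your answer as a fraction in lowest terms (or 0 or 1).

1/2

Take x_1 = 1/2:
x_1 or x_1 = 1/2 or 1/2 = 1/2
x_1 implies x_1 = 1/2 implies 1/2 = 1
x_1 or x_1 = 1/2 or 1/2 = 1/2
(x_1 implies x_1) and (x_1 or x_1) = 1 and 1/2 = 1/2
(x_1 or x_1) implies ((x_1 implies x_1) and (x_1 or x_1)) = 1/2 implies 1/2 = 1
not x_1 = not 1/2 = 1/2
x_1 or x_1 = 1/2 or 1/2 = 1/2
not x_1 implies (x_1 or x_1) = 1/2 implies 1/2 = 1
(not x_1 implies (x_1 or x_1)) or x_1 = 1 or 1/2 = 1
((x_1 or x_1) implies ((x_1 implies x_1) and (x_1 or x_1))) implies ((not x_1 implies (x_1 or x_1)) or x_1) = 1 implies 1 = 1
x_1 implies x_1 = 1/2 implies 1/2 = 1
not (x_1 implies x_1) = not 1 = 0
not not (x_1 implies x_1) = not 0 = 1
not x_1 = not 1/2 = 1/2
x_1 and not x_1 = 1/2 and 1/2 = 1/2
not (x_1 and not x_1) = not 1/2 = 1/2
not not (x_1 implies x_1) and not (x_1 and not x_1) = 1 and 1/2 = 1/2
(((x_1 or x_1) implies ((x_1 implies x_1) and (x_1 or x_1))) implies ((not x_1 implies (x_1 or x_1)) or x_1)) implies (not not (x_1 implies x_1) and not (x_1 and not x_1)) = 1 implies 1/2 = 1/2
No assignment yields a value below 1/2, so this is the minimum.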